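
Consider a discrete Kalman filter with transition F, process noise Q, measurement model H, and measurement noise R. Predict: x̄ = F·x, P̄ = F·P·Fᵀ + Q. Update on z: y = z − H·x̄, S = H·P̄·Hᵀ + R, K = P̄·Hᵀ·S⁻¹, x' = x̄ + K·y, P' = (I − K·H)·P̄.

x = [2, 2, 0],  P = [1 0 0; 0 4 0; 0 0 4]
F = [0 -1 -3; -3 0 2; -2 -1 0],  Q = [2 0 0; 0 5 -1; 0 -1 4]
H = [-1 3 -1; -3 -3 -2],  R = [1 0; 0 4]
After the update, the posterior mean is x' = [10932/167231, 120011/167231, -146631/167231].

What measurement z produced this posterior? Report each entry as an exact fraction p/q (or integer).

z = [3, -1]

x̄ = F·x = [-2, -6, -6]
P̄ = F·P·Fᵀ + Q = [42 -24 4; -24 30 5; 4 5 12]
S = H·P̄·Hᵀ + R = [447 29; 29 376]
K = P̄·Hᵀ·S⁻¹ = [-42570/167231 -24292/167231; 41796/167231 -15677/167231; 1103/167231 -22768/167231]
x' − x̄ = [345394/167231, 1123397/167231, 856755/167231] = K·y
y = (KᵀK)⁻¹·Kᵀ·(x' − x̄) = [13, -37]
z = y + H·x̄ = [13, -37] + [-10, 36] = [3, -1]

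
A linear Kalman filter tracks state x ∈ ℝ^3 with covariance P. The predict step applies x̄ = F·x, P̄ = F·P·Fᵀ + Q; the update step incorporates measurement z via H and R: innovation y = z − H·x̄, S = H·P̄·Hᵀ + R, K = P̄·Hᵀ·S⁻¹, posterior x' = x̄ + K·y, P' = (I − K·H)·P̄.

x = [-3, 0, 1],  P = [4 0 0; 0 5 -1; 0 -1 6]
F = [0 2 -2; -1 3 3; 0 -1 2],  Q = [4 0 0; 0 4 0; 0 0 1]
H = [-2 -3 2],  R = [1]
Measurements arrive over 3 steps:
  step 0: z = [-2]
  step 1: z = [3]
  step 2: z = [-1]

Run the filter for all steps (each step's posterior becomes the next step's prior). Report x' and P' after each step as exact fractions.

step 0: x' = [-630/199, 902/199, 1570/597], P' = [6098/199 -7545/199 -5234/199; -7545/199 19435/398 7013/199; -5234/199 7013/199 15880/597]
step 1: x' = [22698782/19072799, -50386567/19072799, -24321491/19072799], P' = [152147008/19072799 -161289894/19072799 -90087930/19072799; -161289894/19072799 200587953/19072799 136460355/19072799; -90087930/19072799 136460355/19072799 114372886/19072799]
step 2: x' = [-33435305291/33426781808, 106900615805/66853563616, 3780448493/4178347726], P' = [129126278881/16713390904 -271614427863/33426781808 -9362877081/2089173863; -271614427863/33426781808 673947852177/66853563616 28562781879/4178347726; -9362877081/2089173863 28562781879/4178347726 12040525124/2089173863]

step 0: x̄ = F·x = [-2, 6, 2]
step 0: P̄ = F·P·Fᵀ + Q = [56 -6 -40; -6 89 18; -40 18 34]
step 0: y = z − H·x̄ = [8]
step 0: S = H·P̄·Hᵀ + R = [1194]
step 0: K = P̄·Hᵀ·S⁻¹ = [-29/199; -73/398; 47/597]
step 0: x' = x̄ + K·y = [-630/199, 902/199, 1570/597]
step 0: P' = (I − K·H)·P̄ = [6098/199 -7545/199 -5234/199; -7545/199 19435/398 7013/199; -5234/199 7013/199 15880/597]
step 1: x̄ = F·x = [2272/597, 4906/199, 434/597]
step 1: P̄ = F·P·Fᵀ + Q = [14206/597 31167/199 4409/597; 31167/199 689799/398 53139/398; 4409/597 53139/398 18227/1194]
step 1: y = z − H·x̄ = [49621/597]
step 1: S = H·P̄·Hᵀ + R = [19072799/1194]
step 1: K = P̄·Hᵀ·S⁻¹ = [-600194/19072799; -6263361/19072799; -459433/19072799]
step 1: x' = x̄ + K·y = [22698782/19072799, -50386567/19072799, -24321491/19072799]
step 1: P' = (I − K·H)·P̄ = [152147008/19072799 -161289894/19072799 -90087930/19072799; -161289894/19072799 200587953/19072799 136460355/19072799; -90087930/19072799 136460355/19072799 114372886/19072799]
step 2: x̄ = F·x = [-52130152/19072799, -246822956/19072799, 1743585/19072799]
step 2: P̄ = F·P·Fᵀ + Q = [244451712/19072799 659694330/19072799 -39905320/19072799; 659694330/19072799 7027639089/19072799 512740488/19072799; -39905320/19072799 512740488/19072799 131310876/19072799]
step 2: y = z − H·x̄ = [-867289141/19072799]
step 2: S = H·P̄·Hᵀ + R = [66853563616/19072799]
step 2: K = P̄·Hᵀ·S⁻¹ = [-1273898527/33426781808; -21376824951/66853563616; -74736817/4178347726]
step 2: x' = x̄ + K·y = [-33435305291/33426781808, 106900615805/66853563616, 3780448493/4178347726]
step 2: P' = (I − K·H)·P̄ = [129126278881/16713390904 -271614427863/33426781808 -9362877081/2089173863; -271614427863/33426781808 673947852177/66853563616 28562781879/4178347726; -9362877081/2089173863 28562781879/4178347726 12040525124/2089173863]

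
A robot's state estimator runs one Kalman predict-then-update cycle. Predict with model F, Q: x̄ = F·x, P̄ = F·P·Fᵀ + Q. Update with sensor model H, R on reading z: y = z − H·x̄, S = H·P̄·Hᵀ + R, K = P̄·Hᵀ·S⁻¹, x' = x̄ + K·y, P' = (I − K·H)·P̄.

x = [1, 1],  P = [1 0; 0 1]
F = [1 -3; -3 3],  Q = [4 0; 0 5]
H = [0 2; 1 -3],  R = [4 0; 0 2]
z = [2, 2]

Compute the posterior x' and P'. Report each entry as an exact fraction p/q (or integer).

x' = [128/173, -100/519]
P' = [662/173 170/173; 170/173 224/519]

x̄ = F·x = [-2, 0]
P̄ = F·P·Fᵀ + Q = [14 -12; -12 23]
y = z − H·x̄ = [2, 4]
S = H·P̄·Hᵀ + R = [96 -162; -162 295]
K = P̄·Hᵀ·S⁻¹ = [85/173 76/173; 112/519 -27/173]
x' = x̄ + K·y = [128/173, -100/519]
P' = (I − K·H)·P̄ = [662/173 170/173; 170/173 224/519]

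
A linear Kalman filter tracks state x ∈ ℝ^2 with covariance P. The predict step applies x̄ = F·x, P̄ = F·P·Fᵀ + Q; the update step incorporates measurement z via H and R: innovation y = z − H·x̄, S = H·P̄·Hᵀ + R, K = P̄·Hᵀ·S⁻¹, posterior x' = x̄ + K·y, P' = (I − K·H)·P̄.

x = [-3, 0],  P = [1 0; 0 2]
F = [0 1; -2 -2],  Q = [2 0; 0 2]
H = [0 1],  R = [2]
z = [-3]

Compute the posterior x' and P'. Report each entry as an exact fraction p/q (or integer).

x' = [9/4, -15/8]
P' = [3 -1/2; -1/2 7/4]

x̄ = F·x = [0, 6]
P̄ = F·P·Fᵀ + Q = [4 -4; -4 14]
y = z − H·x̄ = [-9]
S = H·P̄·Hᵀ + R = [16]
K = P̄·Hᵀ·S⁻¹ = [-1/4; 7/8]
x' = x̄ + K·y = [9/4, -15/8]
P' = (I − K·H)·P̄ = [3 -1/2; -1/2 7/4]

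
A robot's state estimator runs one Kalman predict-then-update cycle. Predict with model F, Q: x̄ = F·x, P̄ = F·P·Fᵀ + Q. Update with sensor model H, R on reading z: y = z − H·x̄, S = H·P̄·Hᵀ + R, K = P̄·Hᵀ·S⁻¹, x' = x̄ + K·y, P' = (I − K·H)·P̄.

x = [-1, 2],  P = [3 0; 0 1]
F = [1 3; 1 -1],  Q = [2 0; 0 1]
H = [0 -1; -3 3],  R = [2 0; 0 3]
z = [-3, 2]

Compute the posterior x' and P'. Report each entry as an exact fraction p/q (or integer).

x' = [367/331, 557/331]
P' = [518/331 420/331; 420/331 430/331]

x̄ = F·x = [5, -3]
P̄ = F·P·Fᵀ + Q = [14 0; 0 5]
y = z − H·x̄ = [-6, 26]
S = H·P̄·Hᵀ + R = [7 -15; -15 174]
K = P̄·Hᵀ·S⁻¹ = [-210/331 -98/331; -215/331 10/331]
x' = x̄ + K·y = [367/331, 557/331]
P' = (I − K·H)·P̄ = [518/331 420/331; 420/331 430/331]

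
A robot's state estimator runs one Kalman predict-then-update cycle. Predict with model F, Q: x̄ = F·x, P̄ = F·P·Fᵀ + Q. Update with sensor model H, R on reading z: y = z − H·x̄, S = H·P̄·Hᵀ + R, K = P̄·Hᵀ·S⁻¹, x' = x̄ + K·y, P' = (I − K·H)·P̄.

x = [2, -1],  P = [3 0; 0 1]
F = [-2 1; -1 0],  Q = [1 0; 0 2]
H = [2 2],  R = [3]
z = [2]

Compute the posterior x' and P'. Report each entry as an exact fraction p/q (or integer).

x' = [5/127, 98/127]
P' = [178/127 -118/127; -118/127 151/127]

x̄ = F·x = [-5, -2]
P̄ = F·P·Fᵀ + Q = [14 6; 6 5]
y = z − H·x̄ = [16]
S = H·P̄·Hᵀ + R = [127]
K = P̄·Hᵀ·S⁻¹ = [40/127; 22/127]
x' = x̄ + K·y = [5/127, 98/127]
P' = (I − K·H)·P̄ = [178/127 -118/127; -118/127 151/127]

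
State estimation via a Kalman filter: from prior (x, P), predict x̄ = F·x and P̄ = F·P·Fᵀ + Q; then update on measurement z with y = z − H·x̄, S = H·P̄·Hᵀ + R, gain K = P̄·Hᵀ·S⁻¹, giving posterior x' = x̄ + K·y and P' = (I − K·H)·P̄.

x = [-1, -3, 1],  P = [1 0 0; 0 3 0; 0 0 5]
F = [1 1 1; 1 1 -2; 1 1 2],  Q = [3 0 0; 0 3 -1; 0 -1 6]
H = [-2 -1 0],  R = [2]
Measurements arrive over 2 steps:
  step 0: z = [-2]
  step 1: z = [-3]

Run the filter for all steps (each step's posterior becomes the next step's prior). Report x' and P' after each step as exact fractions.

step 0: x̄ = F·x = [-3, -6, -2]
step 0: P̄ = F·P·Fᵀ + Q = [12 -6 14; -6 27 -17; 14 -17 30]
step 0: y = z − H·x̄ = [-14]
step 0: S = H·P̄·Hᵀ + R = [53]
step 0: K = P̄·Hᵀ·S⁻¹ = [-18/53; -15/53; -11/53]
step 0: x' = x̄ + K·y = [93/53, -108/53, 48/53]
step 0: P' = (I − K·H)·P̄ = [312/53 -588/53 544/53; -588/53 1206/53 -1066/53; 544/53 -1066/53 1469/53]
step 1: x̄ = F·x = [33/53, -111/53, 81/53]
step 1: P̄ = F·P·Fᵀ + Q = [926/53 -2074/53 1714/53; -2074/53 8465/53 -5587/53; 1714/53 -5587/53 4448/53]
step 1: y = z − H·x̄ = [-204/53]
step 1: S = H·P̄·Hᵀ + R = [3979/53]
step 1: K = P̄·Hᵀ·S⁻¹ = [222/3979; -4317/3979; 2159/3979]
step 1: x' = x̄ + K·y = [1623/3979, 8283/3979, -2229/3979]
step 1: P' = (I − K·H)·P̄ = [68590/3979 -137624/3979 119636/3979; -137624/3979 283882/3979 -243590/3979; 119636/3979 -243590/3979 245987/3979]

step 0: x' = [93/53, -108/53, 48/53], P' = [312/53 -588/53 544/53; -588/53 1206/53 -1066/53; 544/53 -1066/53 1469/53]
step 1: x' = [1623/3979, 8283/3979, -2229/3979], P' = [68590/3979 -137624/3979 119636/3979; -137624/3979 283882/3979 -243590/3979; 119636/3979 -243590/3979 245987/3979]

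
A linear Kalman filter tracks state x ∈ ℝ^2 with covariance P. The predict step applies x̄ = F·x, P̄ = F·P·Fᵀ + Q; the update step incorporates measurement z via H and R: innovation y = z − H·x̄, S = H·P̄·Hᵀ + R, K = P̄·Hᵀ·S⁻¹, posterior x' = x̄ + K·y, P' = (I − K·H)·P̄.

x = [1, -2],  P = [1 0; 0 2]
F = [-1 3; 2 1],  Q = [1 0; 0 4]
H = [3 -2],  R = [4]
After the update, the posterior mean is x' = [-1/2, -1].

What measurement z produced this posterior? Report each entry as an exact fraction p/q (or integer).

z = [1]

x̄ = F·x = [-7, 0]
P̄ = F·P·Fᵀ + Q = [20 4; 4 10]
S = H·P̄·Hᵀ + R = [176]
K = P̄·Hᵀ·S⁻¹ = [13/44; -1/22]
x' − x̄ = [13/2, -1] = K·y
y = (KᵀK)⁻¹·Kᵀ·(x' − x̄) = [22]
z = y + H·x̄ = [22] + [-21] = [1]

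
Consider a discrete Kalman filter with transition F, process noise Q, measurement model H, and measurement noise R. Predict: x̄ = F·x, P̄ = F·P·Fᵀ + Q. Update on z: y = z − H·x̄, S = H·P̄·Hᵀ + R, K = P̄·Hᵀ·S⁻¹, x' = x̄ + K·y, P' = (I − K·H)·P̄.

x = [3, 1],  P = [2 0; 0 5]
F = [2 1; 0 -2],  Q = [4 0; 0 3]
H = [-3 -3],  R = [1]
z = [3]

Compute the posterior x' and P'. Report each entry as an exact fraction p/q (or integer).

x̄ = F·x = [7, -2]
P̄ = F·P·Fᵀ + Q = [17 -10; -10 23]
y = z − H·x̄ = [18]
S = H·P̄·Hᵀ + R = [181]
K = P̄·Hᵀ·S⁻¹ = [-21/181; -39/181]
x' = x̄ + K·y = [889/181, -1064/181]
P' = (I − K·H)·P̄ = [2636/181 -2629/181; -2629/181 2642/181]

x' = [889/181, -1064/181]
P' = [2636/181 -2629/181; -2629/181 2642/181]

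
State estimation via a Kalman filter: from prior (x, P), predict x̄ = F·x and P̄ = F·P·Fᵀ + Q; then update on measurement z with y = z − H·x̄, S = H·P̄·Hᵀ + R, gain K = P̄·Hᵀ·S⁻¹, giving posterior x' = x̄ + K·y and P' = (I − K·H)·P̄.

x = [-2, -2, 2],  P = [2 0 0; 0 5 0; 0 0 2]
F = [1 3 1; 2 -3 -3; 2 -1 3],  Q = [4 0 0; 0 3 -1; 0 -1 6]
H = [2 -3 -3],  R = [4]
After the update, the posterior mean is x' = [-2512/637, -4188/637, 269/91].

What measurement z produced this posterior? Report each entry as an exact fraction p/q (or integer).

z = [3]

x̄ = F·x = [-6, -4, 4]
P̄ = F·P·Fᵀ + Q = [53 -47 -5; -47 74 4; -5 4 37]
S = H·P̄·Hᵀ + R = [1911]
K = P̄·Hᵀ·S⁻¹ = [262/1911; -328/1911; -19/273]
x' − x̄ = [1310/637, -1640/637, -95/91] = K·y
y = (KᵀK)⁻¹·Kᵀ·(x' − x̄) = [15]
z = y + H·x̄ = [15] + [-12] = [3]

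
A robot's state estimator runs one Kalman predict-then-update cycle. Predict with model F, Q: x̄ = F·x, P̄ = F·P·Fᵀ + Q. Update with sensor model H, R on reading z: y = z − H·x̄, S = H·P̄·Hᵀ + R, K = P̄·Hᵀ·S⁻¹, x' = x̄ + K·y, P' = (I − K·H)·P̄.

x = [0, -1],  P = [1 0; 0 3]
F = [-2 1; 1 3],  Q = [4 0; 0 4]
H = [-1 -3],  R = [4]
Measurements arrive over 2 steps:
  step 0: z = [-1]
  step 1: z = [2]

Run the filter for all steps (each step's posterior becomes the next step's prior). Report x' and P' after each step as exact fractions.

step 0: x' = [7/345, 98/345], P' = [2771/345 -881/345; -881/345 431/345]
step 1: x' = [-23837/14477, -2881/43431], P' = [413452/14477 -130312/14477; -130312/14477 141496/43431]

step 0: x̄ = F·x = [-1, -3]
step 0: P̄ = F·P·Fᵀ + Q = [11 7; 7 32]
step 0: y = z − H·x̄ = [-11]
step 0: S = H·P̄·Hᵀ + R = [345]
step 0: K = P̄·Hᵀ·S⁻¹ = [-32/345; -103/345]
step 0: x' = x̄ + K·y = [7/345, 98/345]
step 0: P' = (I − K·H)·P̄ = [2771/345 -881/345; -881/345 431/345]
step 1: x̄ = F·x = [28/115, 301/345]
step 1: P̄ = F·P·Fᵀ + Q = [5473/115 52/115; 52/115 2744/345]
step 1: y = z − H·x̄ = [559/115]
step 1: S = H·P̄·Hᵀ + R = [14477/115]
step 1: K = P̄·Hᵀ·S⁻¹ = [-5629/14477; -2796/14477]
step 1: x' = x̄ + K·y = [-23837/14477, -2881/43431]
step 1: P' = (I − K·H)·P̄ = [413452/14477 -130312/14477; -130312/14477 141496/43431]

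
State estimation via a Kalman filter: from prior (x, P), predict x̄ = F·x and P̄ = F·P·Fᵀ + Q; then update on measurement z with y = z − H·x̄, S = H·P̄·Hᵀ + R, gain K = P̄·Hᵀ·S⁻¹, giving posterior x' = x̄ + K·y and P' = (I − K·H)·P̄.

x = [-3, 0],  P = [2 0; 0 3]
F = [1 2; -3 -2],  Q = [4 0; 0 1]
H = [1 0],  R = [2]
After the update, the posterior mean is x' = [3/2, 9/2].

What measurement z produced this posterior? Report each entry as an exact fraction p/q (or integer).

x̄ = F·x = [-3, 9]
P̄ = F·P·Fᵀ + Q = [18 -18; -18 31]
S = H·P̄·Hᵀ + R = [20]
K = P̄·Hᵀ·S⁻¹ = [9/10; -9/10]
x' − x̄ = [9/2, -9/2] = K·y
y = (KᵀK)⁻¹·Kᵀ·(x' − x̄) = [5]
z = y + H·x̄ = [5] + [-3] = [2]

z = [2]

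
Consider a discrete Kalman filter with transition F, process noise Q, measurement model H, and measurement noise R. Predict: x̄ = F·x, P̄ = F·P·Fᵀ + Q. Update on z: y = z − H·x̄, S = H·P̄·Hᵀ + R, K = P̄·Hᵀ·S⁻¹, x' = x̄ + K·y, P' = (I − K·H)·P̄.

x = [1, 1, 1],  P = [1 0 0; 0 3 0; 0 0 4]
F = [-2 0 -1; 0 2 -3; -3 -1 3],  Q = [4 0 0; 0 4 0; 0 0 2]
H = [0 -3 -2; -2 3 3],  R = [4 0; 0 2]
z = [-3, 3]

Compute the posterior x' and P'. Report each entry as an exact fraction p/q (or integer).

x' = [-2047/1285, 3707/1285, -11324/3855]
P' = [6036/1285 -6396/1285 10244/1285; -6396/1285 12316/1285 -16884/1285; 10244/1285 -16884/1285 72538/3855]

x̄ = F·x = [-3, -1, -1]
P̄ = F·P·Fᵀ + Q = [12 12 -6; 12 52 -42; -6 -42 50]
y = z − H·x̄ = [-8, 3]
S = H·P̄·Hᵀ + R = [168 -90; -90 140]
K = P̄·Hᵀ·S⁻¹ = [-65/257 -264/1285; -159/257 -456/1285; 344/771 699/1285]
x' = x̄ + K·y = [-2047/1285, 3707/1285, -11324/3855]
P' = (I − K·H)·P̄ = [6036/1285 -6396/1285 10244/1285; -6396/1285 12316/1285 -16884/1285; 10244/1285 -16884/1285 72538/3855]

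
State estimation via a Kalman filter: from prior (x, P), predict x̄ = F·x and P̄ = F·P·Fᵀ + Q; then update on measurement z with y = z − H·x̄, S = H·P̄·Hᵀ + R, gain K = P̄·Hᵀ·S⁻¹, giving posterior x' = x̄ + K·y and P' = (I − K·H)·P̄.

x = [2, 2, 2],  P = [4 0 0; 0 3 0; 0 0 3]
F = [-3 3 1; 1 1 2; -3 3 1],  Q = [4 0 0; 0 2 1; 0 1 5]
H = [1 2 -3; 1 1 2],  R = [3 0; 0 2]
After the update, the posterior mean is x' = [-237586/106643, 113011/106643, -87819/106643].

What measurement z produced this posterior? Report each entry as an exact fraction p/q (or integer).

x̄ = F·x = [2, 8, 2]
P̄ = F·P·Fᵀ + Q = [70 3 66; 3 21 4; 66 4 71]
S = H·P̄·Hᵀ + R = [364 -367; -367 663]
K = P̄·Hᵀ·S⁻¹ = [-5651/106643 29846/106643; 33623/106643 23759/106643; -14353/106643 26155/106643]
x' − x̄ = [-450872/106643, -740133/106643, -301105/106643] = K·y
y = (KᵀK)⁻¹·Kᵀ·(x' − x̄) = [-10, -17]
z = y + H·x̄ = [-10, -17] + [12, 14] = [2, -3]

z = [2, -3]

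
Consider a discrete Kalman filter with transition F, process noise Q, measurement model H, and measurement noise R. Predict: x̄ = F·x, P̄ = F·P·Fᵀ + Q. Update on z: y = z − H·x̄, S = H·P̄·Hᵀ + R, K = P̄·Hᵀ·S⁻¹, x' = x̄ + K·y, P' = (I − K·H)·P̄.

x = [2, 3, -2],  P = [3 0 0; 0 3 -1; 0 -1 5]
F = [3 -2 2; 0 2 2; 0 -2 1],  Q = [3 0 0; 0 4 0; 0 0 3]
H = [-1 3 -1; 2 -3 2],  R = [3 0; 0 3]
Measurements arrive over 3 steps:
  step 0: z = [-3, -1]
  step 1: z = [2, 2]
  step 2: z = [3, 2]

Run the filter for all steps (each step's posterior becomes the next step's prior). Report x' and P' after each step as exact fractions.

step 0: x̄ = F·x = [-4, 2, -8]
step 0: P̄ = F·P·Fᵀ + Q = [70 8 28; 8 28 0; 28 0 24]
step 0: y = z − H·x̄ = [-21, 29]
step 0: S = H·P̄·Hᵀ + R = [357 -480; -480 759]
step 0: K = P̄·Hᵀ·S⁻¹ = [8798/13521 2876/4507; 8348/13521 1356/4507; 3484/13521 1352/4507]
step 0: x' = x̄ + K·y = [3790/4507, -10098/4507, -21236/4507]
step 0: P' = (I − K·H)·P̄ = [113506/13521 26224/13521 -61228/13521; 26224/13521 20764/13521 11024/13521; -61228/13521 11024/13521 83848/13521]
step 1: x̄ = F·x = [-10906/4507, -62668/4507, -1040/4507]
step 1: P̄ = F·P·Fᵀ + Q = [342949/13521 14104/4507 -52140/4507; 14104/4507 186908/4507 20864/4507; -52140/4507 20864/4507 54457/4507]
step 1: y = z − H·x̄ = [185072/4507, -155098/4507]
step 1: S = H·P̄·Hᵀ + R = [4651135/13521 -4489340/13521; -4489340/13521 4602151/13521]
step 1: K = P̄·Hᵀ·S⁻¹ = [20478499/30842195 4325190/6168439; 15996916/30842195 1147492/6168439; 254441/6168439 15154/6168439]
step 1: x' = x̄ + K·y = [22074594/30842195, 30595516/30842195, 8503300/6168439]
step 1: P' = (I − K·H)·P̄ = [478888622/30842195 62582948/30842195 -70515055/6168439; 62582948/30842195 37731292/30842195 524036/6168439; -70515055/6168439 524036/6168439 71323840/6168439]
step 2: x̄ = F·x = [18013150/6168439, 146224032/30842195, -18674532/30842195]
step 2: P̄ = F·P·Fᵀ + Q = [195413207/6168439 -92880466/6168439 -116956205/6168439; -92880466/6168439 1721732188/30842195 557072872/30842195; -116956205/6168439 557072872/30842195 589590233/30842195]
step 2: y = z − H·x̄ = [-274754293/30842195, 71730/6187]
step 2: S = H·P̄·Hᵀ + R = [15429187243/30842195 -3100450/6187; -3100450/6187 3222557/6187]
step 2: K = P̄·Hᵀ·S⁻¹ = [53781530500/97067840891 64902679958/97067840891; 6978621202/13866834413 2415579388/13866834413; 11766120496/97067840891 1280230440/97067840891]
step 2: x' = x̄ + K·y = [556811719470/97067840891, 31580333674/13866834413, -148747890212/97067840891]
step 2: P' = (I − K·H)·P̄ = [1605742346839/97067840891 24637962994/13866834413 -1249689715465/97067840891; 24637962994/13866834413 16372821792/13866834413 3544638776/13866834413; -1249689715465/97067840891 3544638776/13866834413 1288828768273/97067840891]

step 0: x' = [3790/4507, -10098/4507, -21236/4507], P' = [113506/13521 26224/13521 -61228/13521; 26224/13521 20764/13521 11024/13521; -61228/13521 11024/13521 83848/13521]
step 1: x' = [22074594/30842195, 30595516/30842195, 8503300/6168439], P' = [478888622/30842195 62582948/30842195 -70515055/6168439; 62582948/30842195 37731292/30842195 524036/6168439; -70515055/6168439 524036/6168439 71323840/6168439]
step 2: x' = [556811719470/97067840891, 31580333674/13866834413, -148747890212/97067840891], P' = [1605742346839/97067840891 24637962994/13866834413 -1249689715465/97067840891; 24637962994/13866834413 16372821792/13866834413 3544638776/13866834413; -1249689715465/97067840891 3544638776/13866834413 1288828768273/97067840891]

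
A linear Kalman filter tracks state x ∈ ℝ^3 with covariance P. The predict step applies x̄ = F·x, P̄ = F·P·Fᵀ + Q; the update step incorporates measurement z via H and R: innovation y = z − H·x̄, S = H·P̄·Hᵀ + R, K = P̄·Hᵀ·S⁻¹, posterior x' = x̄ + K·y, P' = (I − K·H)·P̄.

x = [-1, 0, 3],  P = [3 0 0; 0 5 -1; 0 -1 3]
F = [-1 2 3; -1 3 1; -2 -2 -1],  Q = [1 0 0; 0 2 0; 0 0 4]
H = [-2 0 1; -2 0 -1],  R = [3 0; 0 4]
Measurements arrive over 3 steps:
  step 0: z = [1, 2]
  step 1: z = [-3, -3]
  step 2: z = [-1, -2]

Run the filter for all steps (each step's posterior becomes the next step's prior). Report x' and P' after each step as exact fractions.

step 0: x' = [-11743/19649, -64320/19649, -732/2807], P' = [8448/19649 4871/19649 300/2807; 4871/19649 377663/19649 -1394/2807; 300/2807 -1394/2807 660/401]
step 1: x' = [31613689/21418003, 76964175/42836006, 1115546/21418003], P' = [44776603/107090015 20196263/107090015 6753914/107090015; 20196263/107090015 1449649338/107090015 -131308976/107090015; 6753914/107090015 -131308976/107090015 163930012/107090015]
step 2: x' = [427986670395/741669654884, -871535700549/370834827442, -29778846929/185417413721], P' = [154683497027/370834827442 35288695462/185417413721 11805648086/185417413721; 35288695462/185417413721 2448839720831/185417413721 -228475821208/185417413721; 11805648086/185417413721 -228475821208/185417413721 284344102612/185417413721]

step 0: x̄ = F·x = [10, 4, -1]
step 0: P̄ = F·P·Fᵀ + Q = [39 31 -15; 31 47 -22; -15 -22 35]
step 0: y = z − H·x̄ = [22, 21]
step 0: S = H·P̄·Hᵀ + R = [254 121; 121 135]
step 0: K = P̄·Hᵀ·S⁻¹ = [-4932/19649 -4749/19649; -6500/19649 4/19649; 1340/2807 -1305/2807]
step 0: x' = x̄ + K·y = [-11743/19649, -64320/19649, -732/2807]
step 0: P' = (I − K·H)·P̄ = [8448/19649 4871/19649 300/2807; 4871/19649 377663/19649 -1394/2807; 300/2807 -1394/2807 660/401]
step 1: x̄ = F·x = [-132269/19649, -186341/19649, 157250/19649]
step 1: P̄ = F·P·Fᵀ + Q = [1680629/19649 2231353/19649 -1532954/19649; 2231353/19649 3387079/19649 -2254216/19649; -1532954/19649 -2254216/19649 1663716/19649]
step 1: y = z − H·x̄ = [-480735/19649, -166235/19649]
step 1: S = H·P̄·Hᵀ + R = [14576995/19649 5058800/19649; 5058800/19649 2333012/19649]
step 1: K = P̄·Hᵀ·S⁻¹ = [-27599764/107090015 -4815356/21418003; -57233834/107090015 9091645/42836006; 50140728/107090015 -8871892/21418003]
step 1: x' = x̄ + K·y = [31613689/21418003, 76964175/42836006, 1115546/21418003]
step 1: P' = (I − K·H)·P̄ = [44776603/107090015 20196263/107090015 6753914/107090015; 20196263/107090015 1449649338/107090015 -131308976/107090015; 6753914/107090015 -131308976/107090015 163930012/107090015]
step 2: x̄ = F·x = [48697124/21418003, 169896239/42836006, -141307099/21418003]
step 2: P̄ = F·P·Fᵀ + Q = [1145763566/21418003 1532413392/21418003 -1044904894/21418003; 1532413392/21418003 2509438285/21418003 -1640653384/21418003; -1044904894/21418003 -1640653384/21418003 6233343692/107090015]
step 2: y = z − H·x̄ = [217283344/21418003, -86748857/21418003]
step 2: S = H·P̄·Hᵀ + R = [50367982937/107090015 16681927628/107090015; 16681927628/107090015 8678877192/107090015]
step 2: K = P̄·Hᵀ·S⁻¹ = [-47625949647/185417413721 -166489145113/741669654884; -99684404044/185417413721 39474607571/185417413721; 86910935480/185417413721 -76988849696/185417413721]
step 2: x' = x̄ + K·y = [427986670395/741669654884, -871535700549/370834827442, -29778846929/185417413721]
step 2: P' = (I − K·H)·P̄ = [154683497027/370834827442 35288695462/185417413721 11805648086/185417413721; 35288695462/185417413721 2448839720831/185417413721 -228475821208/185417413721; 11805648086/185417413721 -228475821208/185417413721 284344102612/185417413721]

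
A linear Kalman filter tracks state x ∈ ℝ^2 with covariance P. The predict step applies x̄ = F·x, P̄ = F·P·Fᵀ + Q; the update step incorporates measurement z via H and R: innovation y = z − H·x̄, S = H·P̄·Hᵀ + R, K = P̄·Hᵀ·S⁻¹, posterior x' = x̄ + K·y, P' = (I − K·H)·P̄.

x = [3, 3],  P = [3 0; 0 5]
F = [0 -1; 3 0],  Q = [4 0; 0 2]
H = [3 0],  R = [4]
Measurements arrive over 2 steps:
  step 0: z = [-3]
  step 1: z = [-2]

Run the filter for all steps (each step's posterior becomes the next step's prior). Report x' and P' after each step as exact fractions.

step 0: x̄ = F·x = [-3, 9]
step 0: P̄ = F·P·Fᵀ + Q = [9 0; 0 29]
step 0: y = z − H·x̄ = [6]
step 0: S = H·P̄·Hᵀ + R = [85]
step 0: K = P̄·Hᵀ·S⁻¹ = [27/85; 0]
step 0: x' = x̄ + K·y = [-93/85, 9]
step 0: P' = (I − K·H)·P̄ = [36/85 0; 0 29]
step 1: x̄ = F·x = [-9, -279/85]
step 1: P̄ = F·P·Fᵀ + Q = [33 0; 0 494/85]
step 1: y = z − H·x̄ = [25]
step 1: S = H·P̄·Hᵀ + R = [301]
step 1: K = P̄·Hᵀ·S⁻¹ = [99/301; 0]
step 1: x' = x̄ + K·y = [-234/301, -279/85]
step 1: P' = (I − K·H)·P̄ = [132/301 0; 0 494/85]

step 0: x' = [-93/85, 9], P' = [36/85 0; 0 29]
step 1: x' = [-234/301, -279/85], P' = [132/301 0; 0 494/85]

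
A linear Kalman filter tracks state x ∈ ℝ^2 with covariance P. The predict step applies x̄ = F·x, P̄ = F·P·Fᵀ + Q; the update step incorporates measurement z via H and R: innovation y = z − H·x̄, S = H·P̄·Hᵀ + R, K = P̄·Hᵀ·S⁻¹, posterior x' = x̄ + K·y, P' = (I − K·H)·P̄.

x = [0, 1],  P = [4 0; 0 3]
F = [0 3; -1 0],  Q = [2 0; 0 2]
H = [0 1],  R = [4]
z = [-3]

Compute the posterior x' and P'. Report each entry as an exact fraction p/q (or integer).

x̄ = F·x = [3, 0]
P̄ = F·P·Fᵀ + Q = [29 0; 0 6]
y = z − H·x̄ = [-3]
S = H·P̄·Hᵀ + R = [10]
K = P̄·Hᵀ·S⁻¹ = [0; 3/5]
x' = x̄ + K·y = [3, -9/5]
P' = (I − K·H)·P̄ = [29 0; 0 12/5]

x' = [3, -9/5]
P' = [29 0; 0 12/5]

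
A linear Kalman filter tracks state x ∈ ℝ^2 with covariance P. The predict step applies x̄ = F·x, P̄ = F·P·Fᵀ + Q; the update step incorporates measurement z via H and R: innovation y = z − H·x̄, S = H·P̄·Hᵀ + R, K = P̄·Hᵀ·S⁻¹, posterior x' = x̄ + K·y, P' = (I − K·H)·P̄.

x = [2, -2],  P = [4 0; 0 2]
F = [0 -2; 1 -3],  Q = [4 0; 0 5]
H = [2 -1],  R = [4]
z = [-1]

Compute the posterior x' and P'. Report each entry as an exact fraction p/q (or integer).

x' = [112/31, 251/31]
P' = [228/31 408/31; 408/31 828/31]

x̄ = F·x = [4, 8]
P̄ = F·P·Fᵀ + Q = [12 12; 12 27]
y = z − H·x̄ = [-1]
S = H·P̄·Hᵀ + R = [31]
K = P̄·Hᵀ·S⁻¹ = [12/31; -3/31]
x' = x̄ + K·y = [112/31, 251/31]
P' = (I − K·H)·P̄ = [228/31 408/31; 408/31 828/31]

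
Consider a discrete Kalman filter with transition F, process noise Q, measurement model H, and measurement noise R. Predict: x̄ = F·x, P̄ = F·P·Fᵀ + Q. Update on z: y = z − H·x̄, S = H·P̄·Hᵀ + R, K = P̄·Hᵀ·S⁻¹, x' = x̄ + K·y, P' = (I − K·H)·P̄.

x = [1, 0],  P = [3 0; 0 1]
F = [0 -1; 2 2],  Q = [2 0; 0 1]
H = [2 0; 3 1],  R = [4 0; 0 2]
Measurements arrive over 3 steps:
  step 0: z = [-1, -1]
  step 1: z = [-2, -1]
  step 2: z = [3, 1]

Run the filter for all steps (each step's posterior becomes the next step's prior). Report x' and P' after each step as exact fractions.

step 0: x̄ = F·x = [0, 2]
step 0: P̄ = F·P·Fᵀ + Q = [3 -2; -2 17]
step 0: y = z − H·x̄ = [-1, -3]
step 0: S = H·P̄·Hᵀ + R = [16 14; 14 34]
step 0: K = P̄·Hᵀ·S⁻¹ = [53/174 7/87; -5/6 2/3]
step 0: x' = x̄ + K·y = [-95/174, 5/6]
step 0: P' = (I − K·H)·P̄ = [53/87 -5/3; -5/3 19/3]
step 1: x̄ = F·x = [-5/6, 50/87]
step 1: P̄ = F·P·Fᵀ + Q = [25/3 -28/3; -28/3 1343/87]
step 1: y = z − H·x̄ = [-1/3, 161/174]
step 1: S = H·P̄·Hᵀ + R = [112/3 94/3; 94/3 3170/87]
step 1: K = P̄·Hᵀ·S⁻¹ = [5063/16466 1363/8233; -12463/16466 2520/8233]
step 1: x' = x̄ + K·y = [-12887/16466, 18281/16466]
step 1: P' = (I − K·H)·P̄ = [5063/8233 -12463/8233; -12463/8233 42429/8233]
step 2: x̄ = F·x = [-18281/16466, 5394/8233]
step 2: P̄ = F·P·Fᵀ + Q = [58895/8233 -59932/8233; -59932/8233 98497/8233]
step 2: y = z − H·x̄ = [42980/8233, 60521/16466]
step 2: S = H·P̄·Hᵀ + R = [268512/8233 233506/8233; 233506/8233 285426/8233]
step 2: K = P̄·Hᵀ·S⁻¹ = [386117/1343086 116753/671543; -924845/1343086 187028/671543]
step 2: x' = x̄ + K·y = [691415/671543, -1286658/671543]
step 2: P' = (I − K·H)·P̄ = [386117/671543 -924845/671543; -924845/671543 3148591/671543]

step 0: x' = [-95/174, 5/6], P' = [53/87 -5/3; -5/3 19/3]
step 1: x' = [-12887/16466, 18281/16466], P' = [5063/8233 -12463/8233; -12463/8233 42429/8233]
step 2: x' = [691415/671543, -1286658/671543], P' = [386117/671543 -924845/671543; -924845/671543 3148591/671543]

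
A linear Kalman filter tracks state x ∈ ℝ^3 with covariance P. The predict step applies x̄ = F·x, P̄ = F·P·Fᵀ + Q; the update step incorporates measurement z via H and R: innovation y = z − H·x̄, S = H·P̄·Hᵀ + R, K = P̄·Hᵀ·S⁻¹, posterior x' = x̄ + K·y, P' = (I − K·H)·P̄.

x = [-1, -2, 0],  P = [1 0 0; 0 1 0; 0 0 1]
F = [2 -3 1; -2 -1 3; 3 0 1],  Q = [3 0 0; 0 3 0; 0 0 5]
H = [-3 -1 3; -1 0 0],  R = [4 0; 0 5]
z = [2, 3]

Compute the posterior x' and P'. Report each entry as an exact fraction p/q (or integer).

x' = [-7851/3662, 777/1831, -5385/3662]
P' = [12985/3662 -1495/1831 11775/3662; -1495/1831 21485/1831 5240/1831; 11775/3662 5240/1831 16359/3662]

x̄ = F·x = [4, 4, -3]
P̄ = F·P·Fᵀ + Q = [17 2 7; 2 17 -3; 7 -3 15]
y = z − H·x̄ = [27, 7]
S = H·P̄·Hᵀ + R = [213 32; 32 22]
K = P̄·Hᵀ·S⁻¹ = [-80/1831 -2597/3662; -320/1831 299/1831; 409/1831 -2355/3662]
x' = x̄ + K·y = [-7851/3662, 777/1831, -5385/3662]
P' = (I − K·H)·P̄ = [12985/3662 -1495/1831 11775/3662; -1495/1831 21485/1831 5240/1831; 11775/3662 5240/1831 16359/3662]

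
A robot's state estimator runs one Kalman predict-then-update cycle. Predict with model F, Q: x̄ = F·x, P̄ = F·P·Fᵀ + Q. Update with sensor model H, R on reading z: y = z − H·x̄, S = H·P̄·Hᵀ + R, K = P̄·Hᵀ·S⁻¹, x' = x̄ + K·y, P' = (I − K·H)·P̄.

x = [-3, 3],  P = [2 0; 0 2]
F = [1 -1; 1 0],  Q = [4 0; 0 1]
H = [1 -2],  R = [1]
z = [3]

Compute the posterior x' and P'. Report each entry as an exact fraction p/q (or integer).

x' = [-66/13, -51/13]
P' = [88/13 42/13; 42/13 23/13]

x̄ = F·x = [-6, -3]
P̄ = F·P·Fᵀ + Q = [8 2; 2 3]
y = z − H·x̄ = [3]
S = H·P̄·Hᵀ + R = [13]
K = P̄·Hᵀ·S⁻¹ = [4/13; -4/13]
x' = x̄ + K·y = [-66/13, -51/13]
P' = (I − K·H)·P̄ = [88/13 42/13; 42/13 23/13]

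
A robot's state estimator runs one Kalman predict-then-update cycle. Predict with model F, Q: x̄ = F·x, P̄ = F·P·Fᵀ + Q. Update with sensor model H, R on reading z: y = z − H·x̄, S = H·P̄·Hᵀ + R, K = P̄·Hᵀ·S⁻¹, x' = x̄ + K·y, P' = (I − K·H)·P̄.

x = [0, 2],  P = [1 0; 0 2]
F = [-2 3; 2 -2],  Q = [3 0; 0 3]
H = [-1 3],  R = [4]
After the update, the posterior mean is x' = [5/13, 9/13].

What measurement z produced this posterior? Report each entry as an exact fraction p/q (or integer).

z = [2]

x̄ = F·x = [6, -4]
P̄ = F·P·Fᵀ + Q = [25 -16; -16 15]
S = H·P̄·Hᵀ + R = [260]
K = P̄·Hᵀ·S⁻¹ = [-73/260; 61/260]
x' − x̄ = [-73/13, 61/13] = K·y
y = (KᵀK)⁻¹·Kᵀ·(x' − x̄) = [20]
z = y + H·x̄ = [20] + [-18] = [2]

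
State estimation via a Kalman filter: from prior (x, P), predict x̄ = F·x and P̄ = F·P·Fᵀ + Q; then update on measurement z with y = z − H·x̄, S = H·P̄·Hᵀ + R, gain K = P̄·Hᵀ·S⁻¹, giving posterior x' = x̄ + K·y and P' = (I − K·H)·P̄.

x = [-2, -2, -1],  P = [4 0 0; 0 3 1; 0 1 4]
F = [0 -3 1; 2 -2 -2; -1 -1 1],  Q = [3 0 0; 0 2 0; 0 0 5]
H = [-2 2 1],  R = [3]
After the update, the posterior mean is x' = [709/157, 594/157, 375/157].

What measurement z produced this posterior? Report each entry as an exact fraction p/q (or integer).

z = [1]

x̄ = F·x = [5, 2, 3]
P̄ = F·P·Fᵀ + Q = [28 14 9; 14 54 -10; 9 -10 14]
S = H·P̄·Hᵀ + R = [157]
K = P̄·Hᵀ·S⁻¹ = [-19/157; 70/157; -24/157]
x' − x̄ = [-76/157, 280/157, -96/157] = K·y
y = (KᵀK)⁻¹·Kᵀ·(x' − x̄) = [4]
z = y + H·x̄ = [4] + [-3] = [1]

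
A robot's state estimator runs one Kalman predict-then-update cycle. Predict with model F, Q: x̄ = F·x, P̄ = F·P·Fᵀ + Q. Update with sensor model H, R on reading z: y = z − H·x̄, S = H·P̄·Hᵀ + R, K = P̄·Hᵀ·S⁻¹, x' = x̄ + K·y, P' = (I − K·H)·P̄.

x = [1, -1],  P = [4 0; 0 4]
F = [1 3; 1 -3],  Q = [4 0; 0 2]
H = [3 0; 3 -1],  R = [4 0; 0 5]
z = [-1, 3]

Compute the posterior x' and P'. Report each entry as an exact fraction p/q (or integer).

x̄ = F·x = [-2, 4]
P̄ = F·P·Fᵀ + Q = [44 -32; -32 42]
y = z − H·x̄ = [5, 13]
S = H·P̄·Hᵀ + R = [400 492; 492 635]
K = P̄·Hᵀ·S⁻¹ = [783/2984 41/746; 867/1492 -249/373]
x' = x̄ + K·y = [79/2984, -2645/1492]
P' = (I − K·H)·P̄ = [261/746 289/373; 289/373 2112/373]

x' = [79/2984, -2645/1492]
P' = [261/746 289/373; 289/373 2112/373]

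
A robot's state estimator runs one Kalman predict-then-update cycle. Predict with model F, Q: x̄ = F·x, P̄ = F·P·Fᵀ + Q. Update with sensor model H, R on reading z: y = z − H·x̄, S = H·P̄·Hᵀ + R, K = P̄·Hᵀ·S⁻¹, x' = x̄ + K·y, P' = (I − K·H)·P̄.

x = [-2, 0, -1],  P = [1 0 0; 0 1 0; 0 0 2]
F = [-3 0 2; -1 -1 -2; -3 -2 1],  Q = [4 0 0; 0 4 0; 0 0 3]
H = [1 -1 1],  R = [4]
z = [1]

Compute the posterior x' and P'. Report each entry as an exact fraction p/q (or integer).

x' = [16/7, 436/91, 335/91]
P' = [30/7 19/7 1/7; 19/7 950/91 631/91; 1/7 631/91 738/91]

x̄ = F·x = [4, 4, 5]
P̄ = F·P·Fᵀ + Q = [21 -5 13; -5 14 1; 13 1 18]
y = z − H·x̄ = [-4]
S = H·P̄·Hᵀ + R = [91]
K = P̄·Hᵀ·S⁻¹ = [3/7; -18/91; 30/91]
x' = x̄ + K·y = [16/7, 436/91, 335/91]
P' = (I − K·H)·P̄ = [30/7 19/7 1/7; 19/7 950/91 631/91; 1/7 631/91 738/91]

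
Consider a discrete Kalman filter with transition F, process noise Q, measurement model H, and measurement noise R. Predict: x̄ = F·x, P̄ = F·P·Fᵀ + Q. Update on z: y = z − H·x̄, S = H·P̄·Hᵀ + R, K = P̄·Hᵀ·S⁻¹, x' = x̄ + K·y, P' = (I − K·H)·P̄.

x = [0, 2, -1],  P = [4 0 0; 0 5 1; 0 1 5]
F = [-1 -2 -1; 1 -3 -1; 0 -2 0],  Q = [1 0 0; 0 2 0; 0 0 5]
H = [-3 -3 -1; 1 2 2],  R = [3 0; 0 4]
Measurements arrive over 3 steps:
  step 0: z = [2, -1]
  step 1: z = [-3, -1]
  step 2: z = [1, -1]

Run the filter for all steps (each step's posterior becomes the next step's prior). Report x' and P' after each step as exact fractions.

step 0: x̄ = F·x = [-3, -5, -4]
step 0: P̄ = F·P·Fᵀ + Q = [34 36 22; 36 62 32; 22 32 25]
step 0: y = z − H·x̄ = [-26, 20]
step 0: S = H·P̄·Hᵀ + R = [1864 -1258; -1258 874]
step 0: K = P̄·Hᵀ·S⁻¹ = [-3517/11643 -3064/11643; -261/3881 619/3881; 1275/7762 3043/7762]
step 0: x' = x̄ + K·y = [-1589/3881, -239/3881, -1669/3881]
step 0: P' = (I − K·H)·P̄ = [39518/11643 -13686/3881 5057/3881; -13686/3881 16880/3881 -8799/3881; 5057/3881 -8799/3881 18627/7762]
step 1: x̄ = F·x = [3736/3881, 797/3881, 478/3881]
step 1: P̄ = F·P·Fᵀ + Q = [84367/23286 238439/23286 22550/3881; 238439/23286 1208257/23286 111054/3881; 22550/3881 111054/3881 86925/3881]
step 1: y = z − H·x̄ = [2434/3881, -10167/3881]
step 1: S = H·P̄·Hᵀ + R = [3554445/3881 -2828231/3881; -2828231/3881 13922287/23286]
step 1: K = P̄·Hᵀ·S⁻¹ = [-53696636/384607029 -14156331/128202343; -87329903/384607029 1238411/128202343; 26746483/128202343 55723146/128202343]
step 1: x' = x̄ + K·y = [447816671/384607029, 14480300/384607029, -113412926/128202343]
step 1: P' = (I − K·H)·P̄ = [365447780/384607029 -333795778/384607029 22044634/128202343; -333795778/384607029 544524344/384607029 -123398663/128202343; 22044634/128202343 -123398663/128202343 223822638/128202343]
step 2: x̄ = F·x = [-45512831/128202343, 744614549/384607029, -28960600/384607029]
step 2: P̄ = F·P·Fᵀ + Q = [305306945/128202343 462796825/128202343 256704614/128202343; 462796825/128202343 6356179778/384607029 3194345642/384607029; 256704614/128202343 3194345642/384607029 4101132521/384607029]
step 2: y = z − H·x̄ = [2179874597/384607029, -1679376434/384607029]
step 2: S = H·P̄·Hᵀ + R = [119481644579/384607029 -92528182520/384607029; -92528182520/384607029 78472380551/384607029]
step 2: K = P̄·Hᵀ·S⁻¹ = [-308662053948/2117861766401 -222719350341/2117861766401; -462866562419/2117861766401 7207664685/2117861766401; 432141224353/2117861766401 924119604528/2117861766401]
step 2: x' = x̄ + K·y = [-1528793162195/2117861766401, 1445359025404/2117861766401, -1745328362759/2117861766401]
step 2: P' = (I − K·H)·P̄ = [1907929413652/2117861766401 -1699199335802/2117861766401 299795928294/2117861766401; -1699199335802/2117861766401 2811091348696/2117861766401 -1947076351425/2117861766401; 299795928294/2117861766401 -1947076351425/2117861766401 3645417596334/2117861766401]

step 0: x' = [-1589/3881, -239/3881, -1669/3881], P' = [39518/11643 -13686/3881 5057/3881; -13686/3881 16880/3881 -8799/3881; 5057/3881 -8799/3881 18627/7762]
step 1: x' = [447816671/384607029, 14480300/384607029, -113412926/128202343], P' = [365447780/384607029 -333795778/384607029 22044634/128202343; -333795778/384607029 544524344/384607029 -123398663/128202343; 22044634/128202343 -123398663/128202343 223822638/128202343]
step 2: x' = [-1528793162195/2117861766401, 1445359025404/2117861766401, -1745328362759/2117861766401], P' = [1907929413652/2117861766401 -1699199335802/2117861766401 299795928294/2117861766401; -1699199335802/2117861766401 2811091348696/2117861766401 -1947076351425/2117861766401; 299795928294/2117861766401 -1947076351425/2117861766401 3645417596334/2117861766401]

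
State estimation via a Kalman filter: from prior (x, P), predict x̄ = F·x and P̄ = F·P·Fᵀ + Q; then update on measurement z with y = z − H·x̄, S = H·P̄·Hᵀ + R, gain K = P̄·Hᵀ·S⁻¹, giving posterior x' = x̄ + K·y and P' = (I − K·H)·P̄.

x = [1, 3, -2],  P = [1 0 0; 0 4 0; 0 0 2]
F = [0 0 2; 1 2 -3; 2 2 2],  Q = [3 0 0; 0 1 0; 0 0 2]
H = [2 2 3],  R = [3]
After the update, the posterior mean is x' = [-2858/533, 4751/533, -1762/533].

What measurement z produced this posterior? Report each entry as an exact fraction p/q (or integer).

x̄ = F·x = [-4, 13, 4]
P̄ = F·P·Fᵀ + Q = [11 -12 8; -12 36 6; 8 6 30]
S = H·P̄·Hᵀ + R = [533]
K = P̄·Hᵀ·S⁻¹ = [22/533; 66/533; 118/533]
x' − x̄ = [-726/533, -2178/533, -3894/533] = K·y
y = (KᵀK)⁻¹·Kᵀ·(x' − x̄) = [-33]
z = y + H·x̄ = [-33] + [30] = [-3]

z = [-3]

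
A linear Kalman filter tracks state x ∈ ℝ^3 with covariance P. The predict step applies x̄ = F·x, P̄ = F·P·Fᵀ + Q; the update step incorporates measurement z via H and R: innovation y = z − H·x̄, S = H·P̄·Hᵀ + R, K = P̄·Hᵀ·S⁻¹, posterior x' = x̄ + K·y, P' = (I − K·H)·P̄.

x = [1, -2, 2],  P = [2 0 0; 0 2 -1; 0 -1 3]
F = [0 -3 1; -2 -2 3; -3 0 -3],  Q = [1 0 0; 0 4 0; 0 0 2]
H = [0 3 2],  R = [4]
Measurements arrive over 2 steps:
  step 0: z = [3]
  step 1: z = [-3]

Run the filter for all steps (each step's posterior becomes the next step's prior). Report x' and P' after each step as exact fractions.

step 0: x' = [1196/157, 1121/157, -1444/157], P' = [3196/157 2324/157 -3446/157; 2324/157 3188/157 -4692/157; -3446/157 -4692/157 21176/471]
step 1: x' = [20041/38826, 13874/6471, -368981/77652], P' = [11533927/174717 3918112/58239 -17563015/174717; 3918112/58239 1416916/19413 -6332674/58239; -17563015/174717 -6332674/58239 56952311/349434]

step 0: x̄ = F·x = [8, 8, -9]
step 0: P̄ = F·P·Fᵀ + Q = [28 32 -18; 32 59 -21; -18 -21 47]
step 0: y = z − H·x̄ = [-3]
step 0: S = H·P̄·Hᵀ + R = [471]
step 0: K = P̄·Hᵀ·S⁻¹ = [20/157; 45/157; 31/471]
step 0: x' = x̄ + K·y = [1196/157, 1121/157, -1444/157]
step 0: P' = (I − K·H)·P̄ = [3196/157 2324/157 -3446/157; 2324/157 3188/157 -4692/157; -3446/157 -4692/157 21176/471]
step 1: x̄ = F·x = [-4807/157, -8966/157, 744/157]
step 1: P̄ = F·P·Fᵀ + Q = [192179/471 112752/157 -32150/157; 112752/157 205940/157 -48222/157; -32150/157 -48222/157 30578/157]
step 1: y = z − H·x̄ = [24939/157]
step 1: S = H·P̄·Hᵀ + R = [1397736/157]
step 1: K = P̄·Hᵀ·S⁻¹ = [68489/349434; 21724/58239; -41755/698868]
step 1: x' = x̄ + K·y = [20041/38826, 13874/6471, -368981/77652]
step 1: P' = (I − K·H)·P̄ = [11533927/174717 3918112/58239 -17563015/174717; 3918112/58239 1416916/19413 -6332674/58239; -17563015/174717 -6332674/58239 56952311/349434]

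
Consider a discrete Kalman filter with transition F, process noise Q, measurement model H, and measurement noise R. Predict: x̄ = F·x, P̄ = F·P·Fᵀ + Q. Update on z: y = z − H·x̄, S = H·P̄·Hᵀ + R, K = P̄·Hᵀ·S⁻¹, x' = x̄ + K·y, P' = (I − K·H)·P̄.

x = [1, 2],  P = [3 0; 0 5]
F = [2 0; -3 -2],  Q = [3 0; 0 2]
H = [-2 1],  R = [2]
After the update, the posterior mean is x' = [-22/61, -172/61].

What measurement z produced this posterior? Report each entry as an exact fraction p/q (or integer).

z = [-2]

x̄ = F·x = [2, -7]
P̄ = F·P·Fᵀ + Q = [15 -18; -18 49]
S = H·P̄·Hᵀ + R = [183]
K = P̄·Hᵀ·S⁻¹ = [-16/61; 85/183]
x' − x̄ = [-144/61, 255/61] = K·y
y = (KᵀK)⁻¹·Kᵀ·(x' − x̄) = [9]
z = y + H·x̄ = [9] + [-11] = [-2]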